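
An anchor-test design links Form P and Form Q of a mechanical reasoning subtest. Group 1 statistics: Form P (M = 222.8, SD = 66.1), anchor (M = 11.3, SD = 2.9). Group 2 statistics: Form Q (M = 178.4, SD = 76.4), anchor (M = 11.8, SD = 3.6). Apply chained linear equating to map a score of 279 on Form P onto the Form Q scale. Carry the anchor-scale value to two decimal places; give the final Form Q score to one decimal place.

Form P → anchor (Group 1): v = (2.9/66.1)(279 − 222.8) + 11.3 = 13.77
anchor → Form Q (Group 2): y = (76.4/3.6)(13.77 − 11.8) + 178.4 = 220.2

220.2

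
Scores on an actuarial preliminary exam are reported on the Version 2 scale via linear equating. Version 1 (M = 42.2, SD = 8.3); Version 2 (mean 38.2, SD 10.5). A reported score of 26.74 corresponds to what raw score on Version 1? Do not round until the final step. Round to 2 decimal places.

33.14

Invert y = (SD_Y/SD_X)(x − M_X) + M_Y:
x = (SD_X/SD_Y)(y − M_Y) + M_X = (8.3/10.5)(26.74 − 38.2) + 42.2
x = 0.790476 × -11.460 + 42.2 = 33.14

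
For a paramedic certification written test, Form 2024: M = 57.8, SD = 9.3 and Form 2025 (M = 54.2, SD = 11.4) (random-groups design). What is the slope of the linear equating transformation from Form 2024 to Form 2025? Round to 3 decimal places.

1.226

A = SD_Y / SD_X = 11.4 / 9.3 = 1.226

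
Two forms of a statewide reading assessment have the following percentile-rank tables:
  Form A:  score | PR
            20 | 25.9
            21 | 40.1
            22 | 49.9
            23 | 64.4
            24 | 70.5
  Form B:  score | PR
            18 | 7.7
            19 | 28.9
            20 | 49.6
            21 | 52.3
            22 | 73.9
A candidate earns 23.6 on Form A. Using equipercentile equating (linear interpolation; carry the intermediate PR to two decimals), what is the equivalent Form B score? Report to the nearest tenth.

21.7

PR of 23.6 on Form A: 64.4 + (23.6 − 23)/(24 − 23) × (70.5 − 64.4) = 68.06
On Form B, PR 68.06 falls between score 21 (PR 52.3) and 22 (PR 73.9).
Interpolate: 21 + (68.06 − 52.3)/(73.9 − 52.3) × (22 − 21) = 21.7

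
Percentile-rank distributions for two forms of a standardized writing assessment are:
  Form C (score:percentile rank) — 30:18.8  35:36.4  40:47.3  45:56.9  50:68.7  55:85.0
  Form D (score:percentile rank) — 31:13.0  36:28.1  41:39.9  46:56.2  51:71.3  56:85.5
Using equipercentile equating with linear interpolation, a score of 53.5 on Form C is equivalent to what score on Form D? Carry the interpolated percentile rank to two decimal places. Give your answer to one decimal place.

54.1

PR of 53.5 on Form C: 68.7 + (53.5 − 50)/(55 − 50) × (85.0 − 68.7) = 80.11
On Form D, PR 80.11 falls between score 51 (PR 71.3) and 56 (PR 85.5).
Interpolate: 51 + (80.11 − 71.3)/(85.5 − 71.3) × (56 − 51) = 54.1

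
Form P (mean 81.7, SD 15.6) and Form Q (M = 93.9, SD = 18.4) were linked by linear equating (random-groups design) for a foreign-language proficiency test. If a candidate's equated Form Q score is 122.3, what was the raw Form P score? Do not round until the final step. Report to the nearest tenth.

Invert y = (SD_Y/SD_X)(x − M_X) + M_Y:
x = (SD_X/SD_Y)(y − M_Y) + M_X = (15.6/18.4)(122.3 − 93.9) + 81.7
x = 0.847826 × 28.400 + 81.7 = 105.8

105.8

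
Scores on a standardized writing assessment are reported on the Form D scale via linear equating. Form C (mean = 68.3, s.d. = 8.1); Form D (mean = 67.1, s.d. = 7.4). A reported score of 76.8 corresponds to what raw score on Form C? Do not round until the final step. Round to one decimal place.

Invert y = (SD_Y/SD_X)(x − M_X) + M_Y:
x = (SD_X/SD_Y)(y − M_Y) + M_X = (8.1/7.4)(76.8 − 67.1) + 68.3
x = 1.094595 × 9.700 + 68.3 = 78.9

78.9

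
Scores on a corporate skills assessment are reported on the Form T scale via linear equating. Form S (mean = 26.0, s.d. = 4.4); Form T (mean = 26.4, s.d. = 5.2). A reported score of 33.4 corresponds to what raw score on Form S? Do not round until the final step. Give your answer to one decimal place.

31.9

Invert y = (SD_Y/SD_X)(x − M_X) + M_Y:
x = (SD_X/SD_Y)(y − M_Y) + M_X = (4.4/5.2)(33.4 − 26.4) + 26.0
x = 0.846154 × 7.000 + 26.0 = 31.9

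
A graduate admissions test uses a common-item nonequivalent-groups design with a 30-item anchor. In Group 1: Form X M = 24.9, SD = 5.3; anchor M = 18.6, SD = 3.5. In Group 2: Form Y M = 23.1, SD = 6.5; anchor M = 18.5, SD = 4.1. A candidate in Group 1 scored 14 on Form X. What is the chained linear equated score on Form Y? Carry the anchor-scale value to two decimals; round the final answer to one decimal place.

Form X → anchor (Group 1): v = (3.5/5.3)(14 − 24.9) + 18.6 = 11.40
anchor → Form Y (Group 2): y = (6.5/4.1)(11.40 − 18.5) + 23.1 = 11.8

11.8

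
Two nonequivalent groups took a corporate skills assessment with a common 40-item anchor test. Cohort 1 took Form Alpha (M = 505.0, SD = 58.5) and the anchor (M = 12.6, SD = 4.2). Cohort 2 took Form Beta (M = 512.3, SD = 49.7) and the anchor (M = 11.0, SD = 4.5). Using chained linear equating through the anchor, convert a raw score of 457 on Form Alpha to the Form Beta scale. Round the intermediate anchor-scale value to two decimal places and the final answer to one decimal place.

491.9

Form Alpha → anchor (Cohort 1): v = (4.2/58.5)(457 − 505.0) + 12.6 = 9.15
anchor → Form Beta (Cohort 2): y = (49.7/4.5)(9.15 − 11.0) + 512.3 = 491.9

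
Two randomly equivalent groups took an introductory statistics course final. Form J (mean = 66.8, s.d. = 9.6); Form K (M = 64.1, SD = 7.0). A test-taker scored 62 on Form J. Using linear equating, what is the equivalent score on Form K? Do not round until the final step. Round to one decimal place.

Linear equating: y = (SD_Y/SD_X)(x − M_X) + M_Y
y = (7.0/9.6)(62 − 66.8) + 64.1
y = 0.729167 × -4.8 + 64.1 = -3.5000 + 64.1 = 60.6

60.6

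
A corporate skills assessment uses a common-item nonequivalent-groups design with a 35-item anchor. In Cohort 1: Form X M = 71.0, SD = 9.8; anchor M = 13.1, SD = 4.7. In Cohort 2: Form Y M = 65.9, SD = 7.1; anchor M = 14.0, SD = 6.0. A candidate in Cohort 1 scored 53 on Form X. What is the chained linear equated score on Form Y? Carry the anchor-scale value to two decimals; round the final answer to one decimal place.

Form X → anchor (Cohort 1): v = (4.7/9.8)(53 − 71.0) + 13.1 = 4.47
anchor → Form Y (Cohort 2): y = (7.1/6.0)(4.47 − 14.0) + 65.9 = 54.6

54.6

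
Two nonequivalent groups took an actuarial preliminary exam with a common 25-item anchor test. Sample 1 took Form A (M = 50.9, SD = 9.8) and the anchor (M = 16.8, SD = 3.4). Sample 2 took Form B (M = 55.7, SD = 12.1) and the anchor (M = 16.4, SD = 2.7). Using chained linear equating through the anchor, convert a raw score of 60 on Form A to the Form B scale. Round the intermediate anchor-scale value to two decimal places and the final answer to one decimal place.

71.7

Form A → anchor (Sample 1): v = (3.4/9.8)(60 − 50.9) + 16.8 = 19.96
anchor → Form B (Sample 2): y = (12.1/2.7)(19.96 − 16.4) + 55.7 = 71.7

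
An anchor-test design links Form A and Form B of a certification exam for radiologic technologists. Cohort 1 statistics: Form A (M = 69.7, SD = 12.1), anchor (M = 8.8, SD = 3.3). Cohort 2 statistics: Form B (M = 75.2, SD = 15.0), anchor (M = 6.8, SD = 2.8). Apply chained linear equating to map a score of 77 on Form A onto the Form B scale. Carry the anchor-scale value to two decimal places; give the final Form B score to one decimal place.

96.6

Form A → anchor (Cohort 1): v = (3.3/12.1)(77 − 69.7) + 8.8 = 10.79
anchor → Form B (Cohort 2): y = (15.0/2.8)(10.79 − 6.8) + 75.2 = 96.6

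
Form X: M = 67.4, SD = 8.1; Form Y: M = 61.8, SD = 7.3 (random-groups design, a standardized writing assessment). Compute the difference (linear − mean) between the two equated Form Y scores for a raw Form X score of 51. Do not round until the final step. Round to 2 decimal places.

Mean-equated: 51 + (61.8 − 67.4) = 45.40
Linear-equated: (7.3/8.1)(51 − 67.4) + 61.8 = 47.020
Difference = 47.020 − 45.40 = 1.62

1.62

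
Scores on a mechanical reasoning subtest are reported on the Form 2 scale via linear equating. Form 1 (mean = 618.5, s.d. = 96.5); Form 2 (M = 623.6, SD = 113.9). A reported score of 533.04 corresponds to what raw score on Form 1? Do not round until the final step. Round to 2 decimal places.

541.77

Invert y = (SD_Y/SD_X)(x − M_X) + M_Y:
x = (SD_X/SD_Y)(y − M_Y) + M_X = (96.5/113.9)(533.04 − 623.6) + 618.5
x = 0.847234 × -90.560 + 618.5 = 541.77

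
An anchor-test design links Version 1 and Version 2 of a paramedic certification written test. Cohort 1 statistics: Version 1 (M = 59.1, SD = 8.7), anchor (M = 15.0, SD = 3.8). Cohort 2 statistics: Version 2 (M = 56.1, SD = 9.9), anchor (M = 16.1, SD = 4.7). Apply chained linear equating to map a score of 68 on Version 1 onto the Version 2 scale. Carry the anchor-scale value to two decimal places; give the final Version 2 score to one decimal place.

Version 1 → anchor (Cohort 1): v = (3.8/8.7)(68 − 59.1) + 15.0 = 18.89
anchor → Version 2 (Cohort 2): y = (9.9/4.7)(18.89 − 16.1) + 56.1 = 62.0

62.0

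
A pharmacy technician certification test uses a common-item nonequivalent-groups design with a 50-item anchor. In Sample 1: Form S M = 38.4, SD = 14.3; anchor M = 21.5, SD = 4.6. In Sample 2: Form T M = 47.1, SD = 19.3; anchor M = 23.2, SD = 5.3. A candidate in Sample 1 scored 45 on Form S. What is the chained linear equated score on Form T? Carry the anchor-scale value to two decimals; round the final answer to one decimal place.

Form S → anchor (Sample 1): v = (4.6/14.3)(45 − 38.4) + 21.5 = 23.62
anchor → Form T (Sample 2): y = (19.3/5.3)(23.62 − 23.2) + 47.1 = 48.6

48.6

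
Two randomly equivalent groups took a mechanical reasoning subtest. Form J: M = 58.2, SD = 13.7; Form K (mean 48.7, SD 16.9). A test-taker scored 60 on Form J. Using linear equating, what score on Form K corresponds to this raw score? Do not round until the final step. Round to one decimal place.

Linear equating: y = (SD_Y/SD_X)(x − M_X) + M_Y
y = (16.9/13.7)(60 − 58.2) + 48.7
y = 1.233577 × 1.8 + 48.7 = 2.2204 + 48.7 = 50.9

50.9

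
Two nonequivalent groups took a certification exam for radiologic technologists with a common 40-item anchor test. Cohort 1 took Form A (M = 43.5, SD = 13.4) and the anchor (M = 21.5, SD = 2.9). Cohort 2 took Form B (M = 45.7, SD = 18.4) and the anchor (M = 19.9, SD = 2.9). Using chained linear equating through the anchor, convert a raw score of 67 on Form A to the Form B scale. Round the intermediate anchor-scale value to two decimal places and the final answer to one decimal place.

88.1

Form A → anchor (Cohort 1): v = (2.9/13.4)(67 − 43.5) + 21.5 = 26.59
anchor → Form B (Cohort 2): y = (18.4/2.9)(26.59 − 19.9) + 45.7 = 88.1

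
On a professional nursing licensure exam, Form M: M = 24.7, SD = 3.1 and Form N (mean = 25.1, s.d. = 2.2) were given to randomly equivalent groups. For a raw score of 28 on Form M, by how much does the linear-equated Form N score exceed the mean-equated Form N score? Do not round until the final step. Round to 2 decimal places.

Mean-equated: 28 + (25.1 − 24.7) = 28.40
Linear-equated: (2.2/3.1)(28 − 24.7) + 25.1 = 27.442
Difference = 27.442 − 28.40 = -0.96

-0.96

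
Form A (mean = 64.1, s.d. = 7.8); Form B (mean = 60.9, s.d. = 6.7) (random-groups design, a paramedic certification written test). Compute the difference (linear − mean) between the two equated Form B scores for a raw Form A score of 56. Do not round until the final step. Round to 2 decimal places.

1.14

Mean-equated: 56 + (60.9 − 64.1) = 52.80
Linear-equated: (6.7/7.8)(56 − 64.1) + 60.9 = 53.942
Difference = 53.942 − 52.80 = 1.14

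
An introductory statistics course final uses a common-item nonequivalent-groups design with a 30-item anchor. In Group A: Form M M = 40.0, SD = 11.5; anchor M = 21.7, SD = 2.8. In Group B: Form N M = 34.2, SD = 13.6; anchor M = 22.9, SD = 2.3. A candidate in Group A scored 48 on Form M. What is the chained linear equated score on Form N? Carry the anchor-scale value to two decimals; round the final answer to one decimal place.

Form M → anchor (Group A): v = (2.8/11.5)(48 − 40.0) + 21.7 = 23.65
anchor → Form N (Group B): y = (13.6/2.3)(23.65 − 22.9) + 34.2 = 38.6

38.6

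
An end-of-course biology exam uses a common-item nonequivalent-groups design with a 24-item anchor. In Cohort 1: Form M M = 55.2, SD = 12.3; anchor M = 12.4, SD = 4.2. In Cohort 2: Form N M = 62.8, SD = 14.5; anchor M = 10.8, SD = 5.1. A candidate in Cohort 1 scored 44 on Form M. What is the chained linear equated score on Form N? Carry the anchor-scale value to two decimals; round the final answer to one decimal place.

Form M → anchor (Cohort 1): v = (4.2/12.3)(44 − 55.2) + 12.4 = 8.58
anchor → Form N (Cohort 2): y = (14.5/5.1)(8.58 − 10.8) + 62.8 = 56.5

56.5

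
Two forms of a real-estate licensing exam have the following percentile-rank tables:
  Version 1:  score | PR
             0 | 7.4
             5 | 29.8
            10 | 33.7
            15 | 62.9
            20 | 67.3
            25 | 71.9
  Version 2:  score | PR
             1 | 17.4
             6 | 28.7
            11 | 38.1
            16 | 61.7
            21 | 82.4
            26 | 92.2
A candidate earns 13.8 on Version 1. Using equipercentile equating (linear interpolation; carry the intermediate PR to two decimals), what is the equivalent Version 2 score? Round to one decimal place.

14.8

PR of 13.8 on Version 1: 33.7 + (13.8 − 10)/(15 − 10) × (62.9 − 33.7) = 55.89
On Version 2, PR 55.89 falls between score 11 (PR 38.1) and 16 (PR 61.7).
Interpolate: 11 + (55.89 − 38.1)/(61.7 − 38.1) × (16 − 11) = 14.8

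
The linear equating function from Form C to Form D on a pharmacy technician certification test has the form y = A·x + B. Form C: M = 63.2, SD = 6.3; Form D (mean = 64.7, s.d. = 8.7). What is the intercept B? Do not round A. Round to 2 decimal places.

-22.58

A = SD_Y / SD_X = 8.7 / 6.3 = 1.380952
B = M_Y − A·M_X = 64.7 − 1.380952 × 63.2 = -22.58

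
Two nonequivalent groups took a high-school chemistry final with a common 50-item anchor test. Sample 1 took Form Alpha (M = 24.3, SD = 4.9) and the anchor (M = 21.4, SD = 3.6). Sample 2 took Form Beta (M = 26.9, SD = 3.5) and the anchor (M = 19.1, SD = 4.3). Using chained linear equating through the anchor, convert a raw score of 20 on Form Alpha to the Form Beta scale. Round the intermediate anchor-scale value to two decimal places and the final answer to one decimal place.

Form Alpha → anchor (Sample 1): v = (3.6/4.9)(20 − 24.3) + 21.4 = 18.24
anchor → Form Beta (Sample 2): y = (3.5/4.3)(18.24 − 19.1) + 26.9 = 26.2

26.2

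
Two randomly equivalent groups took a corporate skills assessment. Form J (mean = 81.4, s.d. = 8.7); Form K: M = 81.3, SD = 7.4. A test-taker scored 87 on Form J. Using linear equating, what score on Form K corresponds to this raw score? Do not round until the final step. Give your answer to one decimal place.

86.1

Linear equating: y = (SD_Y/SD_X)(x − M_X) + M_Y
y = (7.4/8.7)(87 − 81.4) + 81.3
y = 0.850575 × 5.6 + 81.3 = 4.7632 + 81.3 = 86.1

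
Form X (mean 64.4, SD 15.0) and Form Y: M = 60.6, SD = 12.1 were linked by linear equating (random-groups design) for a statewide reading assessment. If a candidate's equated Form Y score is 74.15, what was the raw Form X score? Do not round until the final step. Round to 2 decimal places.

Invert y = (SD_Y/SD_X)(x − M_X) + M_Y:
x = (SD_X/SD_Y)(y − M_Y) + M_X = (15.0/12.1)(74.15 − 60.6) + 64.4
x = 1.239669 × 13.550 + 64.4 = 81.20

81.20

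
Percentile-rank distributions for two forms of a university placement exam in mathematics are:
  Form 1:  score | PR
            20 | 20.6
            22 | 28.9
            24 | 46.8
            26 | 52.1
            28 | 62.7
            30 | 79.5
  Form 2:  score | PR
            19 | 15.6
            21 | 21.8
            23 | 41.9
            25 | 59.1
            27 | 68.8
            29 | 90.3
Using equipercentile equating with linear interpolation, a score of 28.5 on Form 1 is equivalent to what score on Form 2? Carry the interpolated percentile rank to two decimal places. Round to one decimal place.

26.6

PR of 28.5 on Form 1: 62.7 + (28.5 − 28)/(30 − 28) × (79.5 − 62.7) = 66.90
On Form 2, PR 66.90 falls between score 25 (PR 59.1) and 27 (PR 68.8).
Interpolate: 25 + (66.90 − 59.1)/(68.8 − 59.1) × (27 − 25) = 26.6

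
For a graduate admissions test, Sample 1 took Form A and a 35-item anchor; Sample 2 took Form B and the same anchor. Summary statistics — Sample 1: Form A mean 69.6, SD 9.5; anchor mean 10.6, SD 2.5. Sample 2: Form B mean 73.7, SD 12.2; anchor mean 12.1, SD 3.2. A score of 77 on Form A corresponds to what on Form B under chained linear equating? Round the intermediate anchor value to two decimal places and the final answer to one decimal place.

75.4

Form A → anchor (Sample 1): v = (2.5/9.5)(77 − 69.6) + 10.6 = 12.55
anchor → Form B (Sample 2): y = (12.2/3.2)(12.55 − 12.1) + 73.7 = 75.4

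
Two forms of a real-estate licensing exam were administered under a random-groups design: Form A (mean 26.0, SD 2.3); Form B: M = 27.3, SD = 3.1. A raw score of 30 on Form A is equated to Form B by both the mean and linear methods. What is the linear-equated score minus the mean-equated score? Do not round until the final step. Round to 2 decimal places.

Mean-equated: 30 + (27.3 − 26.0) = 31.30
Linear-equated: (3.1/2.3)(30 − 26.0) + 27.3 = 32.691
Difference = 32.691 − 31.30 = 1.39

1.39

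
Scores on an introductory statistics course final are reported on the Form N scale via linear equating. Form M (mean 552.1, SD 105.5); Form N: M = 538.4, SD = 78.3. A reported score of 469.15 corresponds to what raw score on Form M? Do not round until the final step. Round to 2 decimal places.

458.79

Invert y = (SD_Y/SD_X)(x − M_X) + M_Y:
x = (SD_X/SD_Y)(y − M_Y) + M_X = (105.5/78.3)(469.15 − 538.4) + 552.1
x = 1.347382 × -69.250 + 552.1 = 458.79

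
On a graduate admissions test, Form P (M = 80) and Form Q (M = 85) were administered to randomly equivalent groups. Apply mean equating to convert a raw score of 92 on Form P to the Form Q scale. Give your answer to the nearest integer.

Mean equating: y = x + (M_Y − M_X) = 92 + (85 − 80) = 97

97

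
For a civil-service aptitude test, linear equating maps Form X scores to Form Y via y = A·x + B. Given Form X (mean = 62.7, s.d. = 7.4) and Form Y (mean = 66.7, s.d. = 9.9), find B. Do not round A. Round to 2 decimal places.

-17.18

A = SD_Y / SD_X = 9.9 / 7.4 = 1.337838
B = M_Y − A·M_X = 66.7 − 1.337838 × 62.7 = -17.18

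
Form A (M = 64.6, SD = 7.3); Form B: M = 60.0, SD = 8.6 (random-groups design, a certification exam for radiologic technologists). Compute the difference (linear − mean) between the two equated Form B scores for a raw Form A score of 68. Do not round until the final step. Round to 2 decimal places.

0.61

Mean-equated: 68 + (60.0 − 64.6) = 63.40
Linear-equated: (8.6/7.3)(68 − 64.6) + 60.0 = 64.005
Difference = 64.005 − 63.40 = 0.61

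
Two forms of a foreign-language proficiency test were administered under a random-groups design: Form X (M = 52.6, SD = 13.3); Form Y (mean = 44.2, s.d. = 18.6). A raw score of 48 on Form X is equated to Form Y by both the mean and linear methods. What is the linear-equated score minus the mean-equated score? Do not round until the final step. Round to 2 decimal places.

-1.83

Mean-equated: 48 + (44.2 − 52.6) = 39.60
Linear-equated: (18.6/13.3)(48 − 52.6) + 44.2 = 37.767
Difference = 37.767 − 39.60 = -1.83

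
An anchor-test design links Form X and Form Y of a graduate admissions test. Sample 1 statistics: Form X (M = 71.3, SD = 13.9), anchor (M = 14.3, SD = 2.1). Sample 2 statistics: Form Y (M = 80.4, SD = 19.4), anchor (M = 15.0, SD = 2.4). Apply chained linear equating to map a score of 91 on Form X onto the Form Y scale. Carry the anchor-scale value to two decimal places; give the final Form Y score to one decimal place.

Form X → anchor (Sample 1): v = (2.1/13.9)(91 − 71.3) + 14.3 = 17.28
anchor → Form Y (Sample 2): y = (19.4/2.4)(17.28 − 15.0) + 80.4 = 98.8

98.8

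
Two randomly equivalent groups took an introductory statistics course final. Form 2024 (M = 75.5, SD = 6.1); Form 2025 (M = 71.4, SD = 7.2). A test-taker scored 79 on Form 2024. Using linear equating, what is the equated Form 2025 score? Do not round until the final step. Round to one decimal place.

Linear equating: y = (SD_Y/SD_X)(x − M_X) + M_Y
y = (7.2/6.1)(79 − 75.5) + 71.4
y = 1.180328 × 3.5 + 71.4 = 4.1311 + 71.4 = 75.5

75.5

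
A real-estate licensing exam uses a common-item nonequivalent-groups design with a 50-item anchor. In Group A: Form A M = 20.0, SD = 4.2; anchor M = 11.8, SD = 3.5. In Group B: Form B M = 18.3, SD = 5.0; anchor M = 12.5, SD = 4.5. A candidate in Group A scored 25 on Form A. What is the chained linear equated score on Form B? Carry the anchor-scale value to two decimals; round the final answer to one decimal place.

22.2

Form A → anchor (Group A): v = (3.5/4.2)(25 − 20.0) + 11.8 = 15.97
anchor → Form B (Group B): y = (5.0/4.5)(15.97 − 12.5) + 18.3 = 22.2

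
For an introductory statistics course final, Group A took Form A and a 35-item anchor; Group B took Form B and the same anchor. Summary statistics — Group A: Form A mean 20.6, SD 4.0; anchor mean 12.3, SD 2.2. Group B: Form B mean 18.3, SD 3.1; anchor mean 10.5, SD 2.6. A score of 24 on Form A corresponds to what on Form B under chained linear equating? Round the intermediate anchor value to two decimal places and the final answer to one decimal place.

22.7

Form A → anchor (Group A): v = (2.2/4.0)(24 − 20.6) + 12.3 = 14.17
anchor → Form B (Group B): y = (3.1/2.6)(14.17 − 10.5) + 18.3 = 22.7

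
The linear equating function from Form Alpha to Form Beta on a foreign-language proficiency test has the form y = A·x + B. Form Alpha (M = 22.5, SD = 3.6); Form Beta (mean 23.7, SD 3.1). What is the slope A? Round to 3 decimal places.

0.861

A = SD_Y / SD_X = 3.1 / 3.6 = 0.861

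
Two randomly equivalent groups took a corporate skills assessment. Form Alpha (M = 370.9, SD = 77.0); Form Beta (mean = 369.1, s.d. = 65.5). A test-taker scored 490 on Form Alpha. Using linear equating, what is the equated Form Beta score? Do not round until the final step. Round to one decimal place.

470.4

Linear equating: y = (SD_Y/SD_X)(x − M_X) + M_Y
y = (65.5/77.0)(490 − 370.9) + 369.1
y = 0.850649 × 119.1 + 369.1 = 101.3123 + 369.1 = 470.4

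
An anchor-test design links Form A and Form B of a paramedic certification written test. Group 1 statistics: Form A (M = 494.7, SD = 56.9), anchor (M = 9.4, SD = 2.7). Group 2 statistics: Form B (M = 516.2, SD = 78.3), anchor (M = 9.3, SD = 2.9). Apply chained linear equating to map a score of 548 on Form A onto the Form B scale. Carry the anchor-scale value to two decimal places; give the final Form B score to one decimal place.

587.2

Form A → anchor (Group 1): v = (2.7/56.9)(548 − 494.7) + 9.4 = 11.93
anchor → Form B (Group 2): y = (78.3/2.9)(11.93 − 9.3) + 516.2 = 587.2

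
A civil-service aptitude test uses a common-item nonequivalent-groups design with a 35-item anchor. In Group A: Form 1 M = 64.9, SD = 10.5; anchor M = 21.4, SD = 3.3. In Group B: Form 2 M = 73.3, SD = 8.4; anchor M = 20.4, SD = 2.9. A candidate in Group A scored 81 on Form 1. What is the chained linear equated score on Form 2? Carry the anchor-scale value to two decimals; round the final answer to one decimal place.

90.9

Form 1 → anchor (Group A): v = (3.3/10.5)(81 − 64.9) + 21.4 = 26.46
anchor → Form 2 (Group B): y = (8.4/2.9)(26.46 − 20.4) + 73.3 = 90.9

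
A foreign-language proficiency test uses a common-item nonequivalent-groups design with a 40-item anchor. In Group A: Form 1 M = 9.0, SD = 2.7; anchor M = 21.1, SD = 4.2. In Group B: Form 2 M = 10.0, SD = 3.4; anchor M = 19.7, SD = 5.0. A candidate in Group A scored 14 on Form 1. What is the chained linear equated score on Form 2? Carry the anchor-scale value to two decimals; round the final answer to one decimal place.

Form 1 → anchor (Group A): v = (4.2/2.7)(14 − 9.0) + 21.1 = 28.88
anchor → Form 2 (Group B): y = (3.4/5.0)(28.88 − 19.7) + 10.0 = 16.2

16.2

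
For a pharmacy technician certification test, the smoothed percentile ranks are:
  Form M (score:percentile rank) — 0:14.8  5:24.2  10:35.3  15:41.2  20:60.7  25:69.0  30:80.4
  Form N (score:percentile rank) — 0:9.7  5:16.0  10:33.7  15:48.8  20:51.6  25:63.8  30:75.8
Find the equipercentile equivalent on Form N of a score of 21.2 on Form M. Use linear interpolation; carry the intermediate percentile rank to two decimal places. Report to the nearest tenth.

24.5

PR of 21.2 on Form M: 60.7 + (21.2 − 20)/(25 − 20) × (69.0 − 60.7) = 62.69
On Form N, PR 62.69 falls between score 20 (PR 51.6) and 25 (PR 63.8).
Interpolate: 20 + (62.69 − 51.6)/(63.8 − 51.6) × (25 − 20) = 24.5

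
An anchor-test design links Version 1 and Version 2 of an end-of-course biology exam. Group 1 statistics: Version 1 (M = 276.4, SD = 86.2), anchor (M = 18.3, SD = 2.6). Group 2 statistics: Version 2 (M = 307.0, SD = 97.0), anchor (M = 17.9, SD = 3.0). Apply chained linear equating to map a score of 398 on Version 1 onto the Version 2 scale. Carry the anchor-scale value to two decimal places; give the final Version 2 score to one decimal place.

438.6

Version 1 → anchor (Group 1): v = (2.6/86.2)(398 − 276.4) + 18.3 = 21.97
anchor → Version 2 (Group 2): y = (97.0/3.0)(21.97 − 17.9) + 307.0 = 438.6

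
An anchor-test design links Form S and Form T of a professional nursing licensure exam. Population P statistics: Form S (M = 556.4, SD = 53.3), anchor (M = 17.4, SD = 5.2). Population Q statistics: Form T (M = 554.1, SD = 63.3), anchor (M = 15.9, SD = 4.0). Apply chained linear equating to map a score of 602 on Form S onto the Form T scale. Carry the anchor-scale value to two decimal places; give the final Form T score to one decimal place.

648.3

Form S → anchor (Population P): v = (5.2/53.3)(602 − 556.4) + 17.4 = 21.85
anchor → Form T (Population Q): y = (63.3/4.0)(21.85 − 15.9) + 554.1 = 648.3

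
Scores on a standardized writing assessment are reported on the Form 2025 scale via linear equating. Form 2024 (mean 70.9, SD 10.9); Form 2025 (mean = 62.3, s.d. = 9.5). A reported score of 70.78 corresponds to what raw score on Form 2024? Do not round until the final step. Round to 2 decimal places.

80.63

Invert y = (SD_Y/SD_X)(x − M_X) + M_Y:
x = (SD_X/SD_Y)(y − M_Y) + M_X = (10.9/9.5)(70.78 − 62.3) + 70.9
x = 1.147368 × 8.480 + 70.9 = 80.63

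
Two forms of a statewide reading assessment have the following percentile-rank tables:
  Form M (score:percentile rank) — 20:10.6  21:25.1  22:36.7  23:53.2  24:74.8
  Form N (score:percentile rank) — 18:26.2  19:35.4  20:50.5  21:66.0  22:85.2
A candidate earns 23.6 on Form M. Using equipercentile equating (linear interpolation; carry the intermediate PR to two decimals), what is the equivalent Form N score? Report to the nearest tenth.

21.0

PR of 23.6 on Form M: 53.2 + (23.6 − 23)/(24 − 23) × (74.8 − 53.2) = 66.16
On Form N, PR 66.16 falls between score 21 (PR 66.0) and 22 (PR 85.2).
Interpolate: 21 + (66.16 − 66.0)/(85.2 − 66.0) × (22 − 21) = 21.0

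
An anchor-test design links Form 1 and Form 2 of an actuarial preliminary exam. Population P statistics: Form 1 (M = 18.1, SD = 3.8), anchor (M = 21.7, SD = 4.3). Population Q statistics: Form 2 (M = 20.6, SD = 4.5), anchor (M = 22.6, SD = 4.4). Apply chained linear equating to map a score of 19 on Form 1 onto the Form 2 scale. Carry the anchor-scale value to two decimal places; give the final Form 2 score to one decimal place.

Form 1 → anchor (Population P): v = (4.3/3.8)(19 − 18.1) + 21.7 = 22.72
anchor → Form 2 (Population Q): y = (4.5/4.4)(22.72 − 22.6) + 20.6 = 20.7

20.7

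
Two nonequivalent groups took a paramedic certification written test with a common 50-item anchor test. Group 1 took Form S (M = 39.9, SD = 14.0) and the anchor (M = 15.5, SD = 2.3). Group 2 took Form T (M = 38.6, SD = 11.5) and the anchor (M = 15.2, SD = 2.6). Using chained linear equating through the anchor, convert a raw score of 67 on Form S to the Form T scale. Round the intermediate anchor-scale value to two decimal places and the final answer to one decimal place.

59.6

Form S → anchor (Group 1): v = (2.3/14.0)(67 − 39.9) + 15.5 = 19.95
anchor → Form T (Group 2): y = (11.5/2.6)(19.95 − 15.2) + 38.6 = 59.6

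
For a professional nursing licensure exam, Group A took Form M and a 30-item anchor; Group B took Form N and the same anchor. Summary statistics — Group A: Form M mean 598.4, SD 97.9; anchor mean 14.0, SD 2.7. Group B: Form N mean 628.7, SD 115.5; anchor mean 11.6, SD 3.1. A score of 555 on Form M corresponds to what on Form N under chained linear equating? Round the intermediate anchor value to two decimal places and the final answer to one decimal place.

673.4

Form M → anchor (Group A): v = (2.7/97.9)(555 − 598.4) + 14.0 = 12.80
anchor → Form N (Group B): y = (115.5/3.1)(12.80 − 11.6) + 628.7 = 673.4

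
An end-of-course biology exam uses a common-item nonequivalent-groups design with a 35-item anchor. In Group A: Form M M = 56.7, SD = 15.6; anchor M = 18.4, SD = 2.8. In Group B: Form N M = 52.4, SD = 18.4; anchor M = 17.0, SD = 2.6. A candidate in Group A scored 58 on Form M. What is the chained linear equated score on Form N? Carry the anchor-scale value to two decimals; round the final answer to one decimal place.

Form M → anchor (Group A): v = (2.8/15.6)(58 − 56.7) + 18.4 = 18.63
anchor → Form N (Group B): y = (18.4/2.6)(18.63 − 17.0) + 52.4 = 63.9

63.9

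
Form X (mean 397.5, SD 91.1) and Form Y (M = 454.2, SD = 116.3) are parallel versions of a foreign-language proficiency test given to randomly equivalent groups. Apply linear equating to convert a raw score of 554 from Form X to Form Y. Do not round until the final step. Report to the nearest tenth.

Linear equating: y = (SD_Y/SD_X)(x − M_X) + M_Y
y = (116.3/91.1)(554 − 397.5) + 454.2
y = 1.276619 × 156.5 + 454.2 = 199.7909 + 454.2 = 654.0

654.0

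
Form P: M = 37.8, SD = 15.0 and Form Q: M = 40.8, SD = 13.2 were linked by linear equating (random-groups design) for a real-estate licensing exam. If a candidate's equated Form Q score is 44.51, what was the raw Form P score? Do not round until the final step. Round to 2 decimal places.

42.02

Invert y = (SD_Y/SD_X)(x − M_X) + M_Y:
x = (SD_X/SD_Y)(y − M_Y) + M_X = (15.0/13.2)(44.51 − 40.8) + 37.8
x = 1.136364 × 3.710 + 37.8 = 42.02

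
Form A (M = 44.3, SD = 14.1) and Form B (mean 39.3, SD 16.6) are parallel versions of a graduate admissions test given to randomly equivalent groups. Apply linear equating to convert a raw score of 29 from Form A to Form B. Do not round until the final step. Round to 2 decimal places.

Linear equating: y = (SD_Y/SD_X)(x − M_X) + M_Y
y = (16.6/14.1)(29 − 44.3) + 39.3
y = 1.177305 × -15.3 + 39.3 = -18.0128 + 39.3 = 21.29

21.29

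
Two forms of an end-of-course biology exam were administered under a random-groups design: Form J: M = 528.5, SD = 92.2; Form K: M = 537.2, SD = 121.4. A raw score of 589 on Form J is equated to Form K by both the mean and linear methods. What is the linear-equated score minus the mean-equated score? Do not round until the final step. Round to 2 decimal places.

19.16

Mean-equated: 589 + (537.2 − 528.5) = 597.70
Linear-equated: (121.4/92.2)(589 − 528.5) + 537.2 = 616.861
Difference = 616.861 − 597.70 = 19.16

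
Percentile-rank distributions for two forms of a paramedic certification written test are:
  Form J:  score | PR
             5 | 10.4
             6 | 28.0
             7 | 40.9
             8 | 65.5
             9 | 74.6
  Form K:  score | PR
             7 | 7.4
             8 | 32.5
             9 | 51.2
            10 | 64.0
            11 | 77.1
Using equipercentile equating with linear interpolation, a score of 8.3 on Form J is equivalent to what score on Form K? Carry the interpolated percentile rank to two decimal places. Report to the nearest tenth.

PR of 8.3 on Form J: 65.5 + (8.3 − 8)/(9 − 8) × (74.6 − 65.5) = 68.23
On Form K, PR 68.23 falls between score 10 (PR 64.0) and 11 (PR 77.1).
Interpolate: 10 + (68.23 − 64.0)/(77.1 − 64.0) × (11 − 10) = 10.3

10.3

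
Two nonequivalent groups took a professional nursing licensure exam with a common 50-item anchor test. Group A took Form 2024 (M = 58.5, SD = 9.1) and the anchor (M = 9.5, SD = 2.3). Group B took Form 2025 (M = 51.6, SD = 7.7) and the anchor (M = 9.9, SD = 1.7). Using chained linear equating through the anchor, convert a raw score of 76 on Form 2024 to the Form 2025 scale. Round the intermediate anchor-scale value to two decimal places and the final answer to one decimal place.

69.8

Form 2024 → anchor (Group A): v = (2.3/9.1)(76 − 58.5) + 9.5 = 13.92
anchor → Form 2025 (Group B): y = (7.7/1.7)(13.92 − 9.9) + 51.6 = 69.8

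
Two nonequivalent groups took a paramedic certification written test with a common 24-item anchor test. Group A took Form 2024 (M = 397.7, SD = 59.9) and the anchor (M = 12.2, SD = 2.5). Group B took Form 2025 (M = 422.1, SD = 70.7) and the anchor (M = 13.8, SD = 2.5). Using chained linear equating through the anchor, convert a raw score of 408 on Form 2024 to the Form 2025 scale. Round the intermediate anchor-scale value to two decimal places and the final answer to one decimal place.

Form 2024 → anchor (Group A): v = (2.5/59.9)(408 − 397.7) + 12.2 = 12.63
anchor → Form 2025 (Group B): y = (70.7/2.5)(12.63 − 13.8) + 422.1 = 389.0

389.0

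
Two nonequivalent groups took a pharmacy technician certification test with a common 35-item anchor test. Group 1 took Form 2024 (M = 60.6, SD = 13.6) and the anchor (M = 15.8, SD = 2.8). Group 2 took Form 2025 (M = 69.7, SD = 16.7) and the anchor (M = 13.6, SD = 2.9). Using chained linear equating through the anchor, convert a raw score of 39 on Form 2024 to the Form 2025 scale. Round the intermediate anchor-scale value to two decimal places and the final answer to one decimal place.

Form 2024 → anchor (Group 1): v = (2.8/13.6)(39 − 60.6) + 15.8 = 11.35
anchor → Form 2025 (Group 2): y = (16.7/2.9)(11.35 − 13.6) + 69.7 = 56.7

56.7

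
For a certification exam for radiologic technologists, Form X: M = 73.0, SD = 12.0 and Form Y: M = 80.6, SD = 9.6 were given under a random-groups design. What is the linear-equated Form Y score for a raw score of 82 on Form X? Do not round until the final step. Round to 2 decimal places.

87.80

Linear equating: y = (SD_Y/SD_X)(x − M_X) + M_Y
y = (9.6/12.0)(82 − 73.0) + 80.6
y = 0.800000 × 9.0 + 80.6 = 7.2000 + 80.6 = 87.80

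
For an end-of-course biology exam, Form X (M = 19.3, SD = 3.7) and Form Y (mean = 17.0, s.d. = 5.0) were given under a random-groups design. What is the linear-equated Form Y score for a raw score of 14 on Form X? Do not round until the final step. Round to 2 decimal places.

9.84

Linear equating: y = (SD_Y/SD_X)(x − M_X) + M_Y
y = (5.0/3.7)(14 − 19.3) + 17.0
y = 1.351351 × -5.3 + 17.0 = -7.1622 + 17.0 = 9.84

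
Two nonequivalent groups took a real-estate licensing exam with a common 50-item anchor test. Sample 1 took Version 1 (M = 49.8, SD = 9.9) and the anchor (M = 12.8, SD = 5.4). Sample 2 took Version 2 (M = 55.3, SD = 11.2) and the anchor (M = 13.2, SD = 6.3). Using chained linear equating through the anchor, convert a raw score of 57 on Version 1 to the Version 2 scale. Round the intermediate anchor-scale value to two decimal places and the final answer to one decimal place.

61.6

Version 1 → anchor (Sample 1): v = (5.4/9.9)(57 − 49.8) + 12.8 = 16.73
anchor → Version 2 (Sample 2): y = (11.2/6.3)(16.73 − 13.2) + 55.3 = 61.6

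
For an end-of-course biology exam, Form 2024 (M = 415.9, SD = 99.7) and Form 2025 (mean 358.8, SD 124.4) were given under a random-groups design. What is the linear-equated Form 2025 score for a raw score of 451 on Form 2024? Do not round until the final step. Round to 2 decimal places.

402.60

Linear equating: y = (SD_Y/SD_X)(x − M_X) + M_Y
y = (124.4/99.7)(451 − 415.9) + 358.8
y = 1.247743 × 35.1 + 358.8 = 43.7958 + 358.8 = 402.60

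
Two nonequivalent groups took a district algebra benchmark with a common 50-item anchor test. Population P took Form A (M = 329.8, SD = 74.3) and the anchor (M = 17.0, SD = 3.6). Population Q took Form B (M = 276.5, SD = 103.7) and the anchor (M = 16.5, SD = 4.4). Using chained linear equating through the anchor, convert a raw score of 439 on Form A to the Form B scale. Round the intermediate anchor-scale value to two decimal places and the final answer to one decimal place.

413.0

Form A → anchor (Population P): v = (3.6/74.3)(439 − 329.8) + 17.0 = 22.29
anchor → Form B (Population Q): y = (103.7/4.4)(22.29 − 16.5) + 276.5 = 413.0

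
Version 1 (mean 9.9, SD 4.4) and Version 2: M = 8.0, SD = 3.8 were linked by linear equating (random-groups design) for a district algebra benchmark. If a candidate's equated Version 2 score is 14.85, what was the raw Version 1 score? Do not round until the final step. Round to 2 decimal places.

Invert y = (SD_Y/SD_X)(x − M_X) + M_Y:
x = (SD_X/SD_Y)(y − M_Y) + M_X = (4.4/3.8)(14.85 − 8.0) + 9.9
x = 1.157895 × 6.850 + 9.9 = 17.83

17.83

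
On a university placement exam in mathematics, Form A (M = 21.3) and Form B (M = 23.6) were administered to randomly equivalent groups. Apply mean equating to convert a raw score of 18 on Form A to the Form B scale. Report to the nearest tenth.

20.3

Mean equating: y = x + (M_Y − M_X) = 18 + (23.6 − 21.3) = 20.3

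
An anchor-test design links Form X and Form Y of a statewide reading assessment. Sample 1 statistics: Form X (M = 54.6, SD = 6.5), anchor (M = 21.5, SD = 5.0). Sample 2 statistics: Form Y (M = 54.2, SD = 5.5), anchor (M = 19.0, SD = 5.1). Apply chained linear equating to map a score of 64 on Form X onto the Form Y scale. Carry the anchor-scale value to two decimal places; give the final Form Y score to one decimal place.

64.7

Form X → anchor (Sample 1): v = (5.0/6.5)(64 − 54.6) + 21.5 = 28.73
anchor → Form Y (Sample 2): y = (5.5/5.1)(28.73 − 19.0) + 54.2 = 64.7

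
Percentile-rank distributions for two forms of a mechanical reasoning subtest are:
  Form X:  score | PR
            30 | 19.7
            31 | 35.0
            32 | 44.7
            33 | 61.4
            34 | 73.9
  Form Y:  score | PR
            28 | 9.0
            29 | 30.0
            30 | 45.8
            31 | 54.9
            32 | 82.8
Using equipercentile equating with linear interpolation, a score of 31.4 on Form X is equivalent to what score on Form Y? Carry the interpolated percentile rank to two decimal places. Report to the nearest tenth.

29.6

PR of 31.4 on Form X: 35.0 + (31.4 − 31)/(32 − 31) × (44.7 − 35.0) = 38.88
On Form Y, PR 38.88 falls between score 29 (PR 30.0) and 30 (PR 45.8).
Interpolate: 29 + (38.88 − 30.0)/(45.8 − 30.0) × (30 − 29) = 29.6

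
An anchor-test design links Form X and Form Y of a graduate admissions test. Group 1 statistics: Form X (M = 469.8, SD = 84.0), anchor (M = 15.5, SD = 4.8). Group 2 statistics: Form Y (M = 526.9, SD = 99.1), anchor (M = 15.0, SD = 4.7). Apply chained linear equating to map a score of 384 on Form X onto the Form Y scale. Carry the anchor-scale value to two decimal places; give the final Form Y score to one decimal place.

Form X → anchor (Group 1): v = (4.8/84.0)(384 − 469.8) + 15.5 = 10.60
anchor → Form Y (Group 2): y = (99.1/4.7)(10.60 − 15.0) + 526.9 = 434.1

434.1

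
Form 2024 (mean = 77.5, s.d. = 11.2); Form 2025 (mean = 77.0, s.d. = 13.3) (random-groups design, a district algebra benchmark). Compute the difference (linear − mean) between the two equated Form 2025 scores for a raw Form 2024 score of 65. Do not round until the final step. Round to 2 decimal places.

-2.34

Mean-equated: 65 + (77.0 − 77.5) = 64.50
Linear-equated: (13.3/11.2)(65 − 77.5) + 77.0 = 62.156
Difference = 62.156 − 64.50 = -2.34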